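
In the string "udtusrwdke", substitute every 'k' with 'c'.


Input string: 'udtusrwdke'
Operation: replace 'k' with 'c'
Positions of 'k': 8
After replacement: udtusrwdce


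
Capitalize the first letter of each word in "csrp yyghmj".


Input string: 'csrp yyghmj'
Operation: capitalize first letter of each word
Word transformations: 'csrp'->'Csrp', 'yyghmj'->'Yyghmj'
Result: Csrp Yyghmj


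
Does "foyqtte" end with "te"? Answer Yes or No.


Input string: 'foyqtte'
Suffix to check: 'te'
Last 2 characters of input: 'te'
Match: True
Result: Yes


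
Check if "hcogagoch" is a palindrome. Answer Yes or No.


Input string: 'hcogagoch'
Reversed: 'hcogagoch'
Compare pairs: s[0]='h' vs s[8]='h' (match), s[1]='c' vs s[7]='c' (match), s[2]='o' vs s[6]='o' (match), s[3]='g' vs s[5]='g' (match)
Palindrome: Yes


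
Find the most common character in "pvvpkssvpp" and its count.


Input: 'pvvpkssvpp'
Operation: tally each character
Counts: 'k':1, 'p':4, 's':2, 'v':3
Maximum: 'p' appears 4 times


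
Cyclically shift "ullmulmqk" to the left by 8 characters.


Input: 'ullmulmqk', shift = 8
Operation: split at index 8 and swap parts
Front part s[0:8] = 'ullmulmq'
Back part s[8:] = 'k'
Rotated = back + front = 'k' + 'ullmulmq'
Result: kullmulmq


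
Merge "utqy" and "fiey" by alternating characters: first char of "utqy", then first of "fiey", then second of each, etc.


String 1: 'utqy'
String 2: 'fiey'
Operation: alternate characters
Pairs: 'u'+'f', 't'+'i', 'q'+'e', 'y'+'y'
Result: uftiqeyy


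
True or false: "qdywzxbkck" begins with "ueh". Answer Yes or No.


Input string: 'qdywzxbkck'
Prefix to check: 'ueh'
First 3 characters of input: 'qdy'
Match: False
Result: No


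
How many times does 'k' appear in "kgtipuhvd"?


Input string: 'kgtipuhvd'
Target character: 'k'
Scan each position: s[0]='k'
Matches found at indices: 0
Total: 1


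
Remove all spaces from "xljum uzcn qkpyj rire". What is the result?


Input string: 'xljum uzcn qkpyj rire'
Operation: remove all spaces
Words: 'xljum', 'uzcn', 'qkpyj', 'rire'
Join without spaces: xljumuzcnqkpyjrire


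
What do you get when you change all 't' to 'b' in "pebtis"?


Input string: 'pebtis'
Operation: replace 't' with 'b'
Positions of 't': 3
After replacement: pebbis


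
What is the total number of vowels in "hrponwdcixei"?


Input string: 'hrponwdcixei'
Operation: count vowels (a, e, i, o, u)
Scan: s[0]='h', s[1]='r', s[2]='p', s[3]='o' (vowel), s[4]='n', s[5]='w', s[6]='d', s[7]='c', s[8]='i' (vowel), s[9]='x', s[10]='e' (vowel), s[11]='i' (vowel)
Vowels found: 4
Result: 4


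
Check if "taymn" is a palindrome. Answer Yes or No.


Input string: 'taymn'
Reversed: 'nmyat'
Compare pairs: s[0]='t' vs s[4]='n' (mismatch), s[1]='a' vs s[3]='m' (mismatch)
Palindrome: No


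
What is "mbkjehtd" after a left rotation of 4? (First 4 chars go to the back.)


Input: 'mbkjehtd', shift = 4
Operation: split at index 4 and swap parts
Front part s[0:4] = 'mbkj'
Back part s[4:] = 'ehtd'
Rotated = back + front = 'ehtd' + 'mbkj'
Result: ehtdmbkj


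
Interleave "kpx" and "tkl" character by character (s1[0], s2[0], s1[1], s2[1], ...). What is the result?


String 1: 'kpx'
String 2: 'tkl'
Operation: alternate characters
Pairs: 'k'+'t', 'p'+'k', 'x'+'l'
Result: ktpkxl


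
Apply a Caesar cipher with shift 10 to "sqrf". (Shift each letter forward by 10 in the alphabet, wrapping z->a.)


Input: 'sqrf', shift = 10
Operation: for each letter, (position + 10) mod 26
Mapping: 's'(18+10=28, 28 mod 26=2)->'c', 'q'(16+10=26, 26 mod 26=0)->'a', 'r'(17+10=27, 27 mod 26=1)->'b', 'f'(5+10=15)->'p'
Result: cabp


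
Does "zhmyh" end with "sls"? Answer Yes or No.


Input string: 'zhmyh'
Suffix to check: 'sls'
Last 3 characters of input: 'myh'
Match: False
Result: No


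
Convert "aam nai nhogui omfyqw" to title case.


Input string: 'aam nai nhogui omfyqw'
Operation: capitalize first letter of each word
Word transformations: 'aam'->'Aam', 'nai'->'Nai', 'nhogui'->'Nhogui', 'omfyqw'->'Omfyqw'
Result: Aam Nai Nhogui Omfyqw


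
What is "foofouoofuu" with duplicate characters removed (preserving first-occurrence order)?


Input: 'foofouoofuu'
Operation: keep first occurrence of each character
Scan: s[0]='f' new -> keep; s[1]='o' new -> keep; s[2]='o' seen -> skip; s[3]='f' seen -> skip; s[4]='o' seen -> skip; s[5]='u' new -> keep; s[6]='o' seen -> skip; s[7]='o' seen -> skip; s[8]='f' seen -> skip; s[9]='u' seen -> skip; s[10]='u' seen -> skip
Result: fou


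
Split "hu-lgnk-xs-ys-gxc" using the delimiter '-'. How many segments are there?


Input string: 'hu-lgnk-xs-ys-gxc'
Delimiter: '-'
Split result: 'hu', 'lgnk', 'xs', 'ys', 'gxc'
Number of parts: 5


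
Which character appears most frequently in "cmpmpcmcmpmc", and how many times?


Input: 'cmpmpcmcmpmc'
Operation: tally each character
Counts: 'c':4, 'm':5, 'p':3
Maximum: 'm' appears 5 times


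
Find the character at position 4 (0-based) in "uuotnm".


Input string: 'uuotnm'
Operation: get character at index 4
Index mapping: s[0]='u', s[1]='u', s[2]='o', s[3]='t', s[4]='n'
Result: 'n'


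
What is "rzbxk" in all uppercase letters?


Input string: 'rzbxk'
Operation: convert each letter to uppercase
Mapping: 'r'->'R', 'z'->'Z', 'b'->'B', 'x'->'X', 'k'->'K'
Result: RZBXK


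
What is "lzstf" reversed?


Input string: 'lzstf'
Operation: reverse character order
Original order: 'l' -> 'z' -> 's' -> 't' -> 'f'
Reversed order: 'f' -> 't' -> 's' -> 'z' -> 'l'
Result: ftszl


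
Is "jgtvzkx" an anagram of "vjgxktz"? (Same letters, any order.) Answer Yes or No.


String 1: 'vjgxktz' -> sorted: 'gjktvxz'
String 2: 'jgtvzkx' -> sorted: 'gjktvxz'
Compare sorted forms: 'gjktvxz' == 'gjktvxz'
Anagram: Yes


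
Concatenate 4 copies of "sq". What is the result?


Input string: 'sq'
Operation: repeat 4 times
Concatenation: 'sq' + 'sq' + 'sq' + 'sq'
Result: sqsqsqsq


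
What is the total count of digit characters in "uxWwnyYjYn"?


Input string: 'uxWwnyYjYn'
Operation: count digit characters (0-9)
Scan: 'u', 'x', 'W', 'w', 'n', 'y', 'Y', 'j', 'Y', 'n'
Digits found: 0
Result: 0


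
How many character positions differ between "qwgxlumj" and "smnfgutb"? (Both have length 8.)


String 1: 'qwgxlumj'
String 2: 'smnfgutb'
Compare each position: pos 0: 'q'!='s', pos 1: 'w'!='m', pos 2: 'g'!='n', pos 3: 'x'!='f', pos 4: 'l'!='g', pos 5: 'u'=='u', pos 6: 'm'!='t', pos 7: 'j'!='b'
Differing positions: 7
Hamming distance: 7


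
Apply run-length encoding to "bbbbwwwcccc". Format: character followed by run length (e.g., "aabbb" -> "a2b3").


Input: 'bbbbwwwcccc'
Operation: identify consecutive runs
Runs: 'bbbb' -> b4, 'www' -> w3, 'cccc' -> c4
Encoded: b4w3c4


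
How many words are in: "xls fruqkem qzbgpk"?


Input string: 'xls fruqkem qzbgpk'
Operation: split by spaces
Words found: 'xls', 'fruqkem', 'qzbgpk'
Word count: 3


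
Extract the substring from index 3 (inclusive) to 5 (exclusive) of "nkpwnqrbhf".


Input string: 'nkpwnqrbhf'
Operation: slice [3:5]
Extract characters: s[3]='w', s[4]='n'
Result: wn


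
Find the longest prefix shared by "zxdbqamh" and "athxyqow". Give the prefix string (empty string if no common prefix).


String 1: 'zxdbqamh'
String 2: 'athxyqow'
Compare position by position:
pos 0: 'z' vs 'a' differ -> stop
Longest common prefix: "" (length 0)


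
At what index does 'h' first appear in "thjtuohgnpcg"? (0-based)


Input string: 'thjtuohgnpcg'
Target: 'h'
Scanning left to right: s[0]='t', s[1]='h'
First match at index: 1


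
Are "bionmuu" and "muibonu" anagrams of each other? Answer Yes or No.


String 1: 'bionmuu' -> sorted: 'bimnouu'
String 2: 'muibonu' -> sorted: 'bimnouu'
Compare sorted forms: 'bimnouu' == 'bimnouu'
Anagram: Yes


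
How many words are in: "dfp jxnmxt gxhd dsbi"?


Input string: 'dfp jxnmxt gxhd dsbi'
Operation: split by spaces
Words found: 'dfp', 'jxnmxt', 'gxhd', 'dsbi'
Word count: 4


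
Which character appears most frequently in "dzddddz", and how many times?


Input: 'dzddddz'
Operation: tally each character
Counts: 'd':5, 'z':2
Maximum: 'd' appears 5 times


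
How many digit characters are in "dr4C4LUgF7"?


Input string: 'dr4C4LUgF7'
Operation: count digit characters (0-9)
Scan: 'd', 'r', '4'(digit), 'C', '4'(digit), 'L', 'U', 'g', 'F', '7'(digit)
Digits found: 3
Result: 3


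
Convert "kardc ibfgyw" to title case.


Input string: 'kardc ibfgyw'
Operation: capitalize first letter of each word
Word transformations: 'kardc'->'Kardc', 'ibfgyw'->'Ibfgyw'
Result: Kardc Ibfgyw


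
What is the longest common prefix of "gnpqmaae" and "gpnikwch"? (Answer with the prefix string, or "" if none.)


String 1: 'gnpqmaae'
String 2: 'gpnikwch'
Compare position by position:
pos 0: 'g' vs 'g' match
pos 1: 'n' vs 'p' differ -> stop
Longest common prefix: "g" (length 1)


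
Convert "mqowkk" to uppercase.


Input string: 'mqowkk'
Operation: convert each letter to uppercase
Mapping: 'm'->'M', 'q'->'Q', 'o'->'O', 'w'->'W', 'k'->'K', 'k'->'K'
Result: MQOWKK


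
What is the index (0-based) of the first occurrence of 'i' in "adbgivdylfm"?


Input string: 'adbgivdylfm'
Target: 'i'
Scanning left to right: s[0]='a', s[1]='d', s[2]='b', s[3]='g', s[4]='i'
First match at index: 4


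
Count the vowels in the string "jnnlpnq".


Input string: 'jnnlpnq'
Operation: count vowels (a, e, i, o, u)
Scan: s[0]='j', s[1]='n', s[2]='n', s[3]='l', s[4]='p', s[5]='n', s[6]='q'
Vowels found: 0
Result: 0


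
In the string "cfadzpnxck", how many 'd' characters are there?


Input string: 'cfadzpnxck'
Target character: 'd'
Scan each position: s[3]='d'
Matches found at indices: 3
Total: 1


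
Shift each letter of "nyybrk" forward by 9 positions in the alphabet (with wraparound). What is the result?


Input: 'nyybrk', shift = 9
Operation: for each letter, (position + 9) mod 26
Mapping: 'n'(13+9=22)->'w', 'y'(24+9=33, 33 mod 26=7)->'h', 'y'(24+9=33, 33 mod 26=7)->'h', 'b'(1+9=10)->'k', 'r'(17+9=26, 26 mod 26=0)->'a', 'k'(10+9=19)->'t'
Result: whhkat


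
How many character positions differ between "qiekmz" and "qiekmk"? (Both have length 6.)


String 1: 'qiekmz'
String 2: 'qiekmk'
Compare each position: pos 0: 'q'=='q', pos 1: 'i'=='i', pos 2: 'e'=='e', pos 3: 'k'=='k', pos 4: 'm'=='m', pos 5: 'z'!='k'
Differing positions: 1
Hamming distance: 1


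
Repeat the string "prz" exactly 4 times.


Input string: 'prz'
Operation: repeat 4 times
Concatenation: 'prz' + 'prz' + 'prz' + 'prz'
Result: przprzprzprz


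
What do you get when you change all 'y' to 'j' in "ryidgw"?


Input string: 'ryidgw'
Operation: replace 'y' with 'j'
Positions of 'y': 1
After replacement: rjidgw


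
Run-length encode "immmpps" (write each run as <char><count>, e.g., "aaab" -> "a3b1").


Input: 'immmpps'
Operation: identify consecutive runs
Runs: 'i' -> i1, 'mmm' -> m3, 'pp' -> p2, 's' -> s1
Encoded: i1m3p2s1


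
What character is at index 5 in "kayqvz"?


Input string: 'kayqvz'
Operation: get character at index 5
Index mapping: s[0]='k', s[1]='a', s[2]='y', s[3]='q', s[4]='v', s[5]='z'
Result: 'z'


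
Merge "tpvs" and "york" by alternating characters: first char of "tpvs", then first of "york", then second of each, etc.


String 1: 'tpvs'
String 2: 'york'
Operation: alternate characters
Pairs: 't'+'y', 'p'+'o', 'v'+'r', 's'+'k'
Result: typovrsk


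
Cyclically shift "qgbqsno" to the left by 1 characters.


Input: 'qgbqsno', shift = 1
Operation: split at index 1 and swap parts
Front part s[0:1] = 'q'
Back part s[1:] = 'gbqsno'
Rotated = back + front = 'gbqsno' + 'q'
Result: gbqsnoq


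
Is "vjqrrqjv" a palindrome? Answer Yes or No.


Input string: 'vjqrrqjv'
Reversed: 'vjqrrqjv'
Compare pairs: s[0]='v' vs s[7]='v' (match), s[1]='j' vs s[6]='j' (match), s[2]='q' vs s[5]='q' (match), s[3]='r' vs s[4]='r' (match)
Palindrome: Yes


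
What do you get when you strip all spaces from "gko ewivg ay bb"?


Input string: 'gko ewivg ay bb'
Operation: remove all spaces
Words: 'gko', 'ewivg', 'ay', 'bb'
Join without spaces: gkoewivgaybb


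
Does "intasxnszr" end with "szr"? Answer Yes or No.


Input string: 'intasxnszr'
Suffix to check: 'szr'
Last 3 characters of input: 'szr'
Match: True
Result: Yes


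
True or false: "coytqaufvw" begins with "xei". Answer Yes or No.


Input string: 'coytqaufvw'
Prefix to check: 'xei'
First 3 characters of input: 'coy'
Match: False
Result: No


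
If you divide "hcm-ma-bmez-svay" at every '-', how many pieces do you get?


Input string: 'hcm-ma-bmez-svay'
Delimiter: '-'
Split result: 'hcm', 'ma', 'bmez', 'svay'
Number of parts: 4


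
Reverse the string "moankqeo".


Input string: 'moankqeo'
Operation: reverse character order
Original order: 'm' -> 'o' -> 'a' -> 'n' -> 'k' -> 'q' -> 'e' -> 'o'
Reversed order: 'o' -> 'e' -> 'q' -> 'k' -> 'n' -> 'a' -> 'o' -> 'm'
Result: oeqknaom


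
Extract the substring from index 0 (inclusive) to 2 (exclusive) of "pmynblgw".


Input string: 'pmynblgw'
Operation: slice [0:2]
Extract characters: s[0]='p', s[1]='m'
Result: pm


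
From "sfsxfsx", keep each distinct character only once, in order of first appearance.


Input: 'sfsxfsx'
Operation: keep first occurrence of each character
Scan: s[0]='s' new -> keep; s[1]='f' new -> keep; s[2]='s' seen -> skip; s[3]='x' new -> keep; s[4]='f' seen -> skip; s[5]='s' seen -> skip; s[6]='x' seen -> skip
Result: sfx


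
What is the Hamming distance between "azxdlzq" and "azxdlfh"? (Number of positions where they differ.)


String 1: 'azxdlzq'
String 2: 'azxdlfh'
Compare each position: pos 0: 'a'=='a', pos 1: 'z'=='z', pos 2: 'x'=='x', pos 3: 'd'=='d', pos 4: 'l'=='l', pos 5: 'z'!='f', pos 6: 'q'!='h'
Differing positions: 2
Hamming distance: 2


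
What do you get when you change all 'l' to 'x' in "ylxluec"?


Input string: 'ylxluec'
Operation: replace 'l' with 'x'
Positions of 'l': 1, 3
After replacement: yxxxuec


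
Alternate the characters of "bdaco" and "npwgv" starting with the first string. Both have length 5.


String 1: 'bdaco'
String 2: 'npwgv'
Operation: alternate characters
Pairs: 'b'+'n', 'd'+'p', 'a'+'w', 'c'+'g', 'o'+'v'
Result: bndpawcgov


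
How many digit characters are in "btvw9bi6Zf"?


Input string: 'btvw9bi6Zf'
Operation: count digit characters (0-9)
Scan: 'b', 't', 'v', 'w', '9'(digit), 'b', 'i', '6'(digit), 'Z', 'f'
Digits found: 2
Result: 2


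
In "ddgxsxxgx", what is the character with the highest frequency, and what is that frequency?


Input: 'ddgxsxxgx'
Operation: tally each character
Counts: 'd':2, 'g':2, 's':1, 'x':4
Maximum: 'x' appears 4 times


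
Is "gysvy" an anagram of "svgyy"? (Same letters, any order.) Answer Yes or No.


String 1: 'svgyy' -> sorted: 'gsvyy'
String 2: 'gysvy' -> sorted: 'gsvyy'
Compare sorted forms: 'gsvyy' == 'gsvyy'
Anagram: Yes


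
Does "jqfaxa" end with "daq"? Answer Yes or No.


Input string: 'jqfaxa'
Suffix to check: 'daq'
Last 3 characters of input: 'axa'
Match: False
Result: No


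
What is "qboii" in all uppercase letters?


Input string: 'qboii'
Operation: convert each letter to uppercase
Mapping: 'q'->'Q', 'b'->'B', 'o'->'O', 'i'->'I', 'i'->'I'
Result: QBOII


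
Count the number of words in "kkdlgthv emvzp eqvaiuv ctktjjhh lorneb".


Input string: 'kkdlgthv emvzp eqvaiuv ctktjjhh lorneb'
Operation: split by spaces
Words found: 'kkdlgthv', 'emvzp', 'eqvaiuv', 'ctktjjhh', 'lorneb'
Word count: 5


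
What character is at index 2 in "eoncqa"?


Input string: 'eoncqa'
Operation: get character at index 2
Index mapping: s[0]='e', s[1]='o', s[2]='n'
Result: 'n'


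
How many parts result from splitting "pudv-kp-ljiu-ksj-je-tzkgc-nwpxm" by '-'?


Input string: 'pudv-kp-ljiu-ksj-je-tzkgc-nwpxm'
Delimiter: '-'
Split result: 'pudv', 'kp', 'ljiu', 'ksj', 'je', 'tzkgc', 'nwpxm'
Number of parts: 7


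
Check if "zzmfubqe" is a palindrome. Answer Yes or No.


Input string: 'zzmfubqe'
Reversed: 'eqbufmzz'
Compare pairs: s[0]='z' vs s[7]='e' (mismatch), s[1]='z' vs s[6]='q' (mismatch), s[2]='m' vs s[5]='b' (mismatch), s[3]='f' vs s[4]='u' (mismatch)
Palindrome: No


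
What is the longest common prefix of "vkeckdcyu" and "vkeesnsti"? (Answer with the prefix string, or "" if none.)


String 1: 'vkeckdcyu'
String 2: 'vkeesnsti'
Compare position by position:
pos 0: 'v' vs 'v' match
pos 1: 'k' vs 'k' match
pos 2: 'e' vs 'e' match
pos 3: 'c' vs 'e' differ -> stop
Longest common prefix: "vke" (length 3)


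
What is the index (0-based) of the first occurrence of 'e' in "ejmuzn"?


Input string: 'ejmuzn'
Target: 'e'
Scanning left to right: s[0]='e'
First match at index: 0


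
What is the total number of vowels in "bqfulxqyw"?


Input string: 'bqfulxqyw'
Operation: count vowels (a, e, i, o, u)
Scan: s[0]='b', s[1]='q', s[2]='f', s[3]='u' (vowel), s[4]='l', s[5]='x', s[6]='q', s[7]='y', s[8]='w'
Vowels found: 1
Result: 1


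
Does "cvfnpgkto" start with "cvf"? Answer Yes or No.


Input string: 'cvfnpgkto'
Prefix to check: 'cvf'
First 3 characters of input: 'cvf'
Match: True
Result: Yes


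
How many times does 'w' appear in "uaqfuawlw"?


Input string: 'uaqfuawlw'
Target character: 'w'
Scan each position: s[6]='w', s[8]='w'
Matches found at indices: 6, 8
Total: 2


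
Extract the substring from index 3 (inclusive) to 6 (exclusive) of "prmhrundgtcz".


Input string: 'prmhrundgtcz'
Operation: slice [3:6]
Extract characters: s[3]='h', s[4]='r', s[5]='u'
Result: hru


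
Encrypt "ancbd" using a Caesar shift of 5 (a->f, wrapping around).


Input: 'ancbd', shift = 5
Operation: for each letter, (position + 5) mod 26
Mapping: 'a'(0+5=5)->'f', 'n'(13+5=18)->'s', 'c'(2+5=7)->'h', 'b'(1+5=6)->'g', 'd'(3+5=8)->'i'
Result: fshgi


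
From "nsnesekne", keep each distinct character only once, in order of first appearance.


Input: 'nsnesekne'
Operation: keep first occurrence of each character
Scan: s[0]='n' new -> keep; s[1]='s' new -> keep; s[2]='n' seen -> skip; s[3]='e' new -> keep; s[4]='s' seen -> skip; s[5]='e' seen -> skip; s[6]='k' new -> keep; s[7]='n' seen -> skip; s[8]='e' seen -> skip
Result: nsek


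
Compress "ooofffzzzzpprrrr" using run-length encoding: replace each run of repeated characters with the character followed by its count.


Input: 'ooofffzzzzpprrrr'
Operation: identify consecutive runs
Runs: 'ooo' -> o3, 'fff' -> f3, 'zzzz' -> z4, 'pp' -> p2, 'rrrr' -> r4
Encoded: o3f3z4p2r4


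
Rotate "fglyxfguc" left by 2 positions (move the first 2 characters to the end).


Input: 'fglyxfguc', shift = 2
Operation: split at index 2 and swap parts
Front part s[0:2] = 'fg'
Back part s[2:] = 'lyxfguc'
Rotated = back + front = 'lyxfguc' + 'fg'
Result: lyxfgucfg


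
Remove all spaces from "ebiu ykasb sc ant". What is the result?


Input string: 'ebiu ykasb sc ant'
Operation: remove all spaces
Words: 'ebiu', 'ykasb', 'sc', 'ant'
Join without spaces: ebiuykasbscant


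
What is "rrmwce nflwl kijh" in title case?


Input string: 'rrmwce nflwl kijh'
Operation: capitalize first letter of each word
Word transformations: 'rrmwce'->'Rrmwce', 'nflwl'->'Nflwl', 'kijh'->'Kijh'
Result: Rrmwce Nflwl Kijh


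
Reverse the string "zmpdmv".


Input string: 'zmpdmv'
Operation: reverse character order
Original order: 'z' -> 'm' -> 'p' -> 'd' -> 'm' -> 'v'
Reversed order: 'v' -> 'm' -> 'd' -> 'p' -> 'm' -> 'z'
Result: vmdpmz


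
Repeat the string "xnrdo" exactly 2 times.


Input string: 'xnrdo'
Operation: repeat 2 times
Concatenation: 'xnrdo' + 'xnrdo'
Result: xnrdoxnrdo


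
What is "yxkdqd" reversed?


Input string: 'yxkdqd'
Operation: reverse character order
Original order: 'y' -> 'x' -> 'k' -> 'd' -> 'q' -> 'd'
Reversed order: 'd' -> 'q' -> 'd' -> 'k' -> 'x' -> 'y'
Result: dqdkxy


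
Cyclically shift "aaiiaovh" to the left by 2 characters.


Input: 'aaiiaovh', shift = 2
Operation: split at index 2 and swap parts
Front part s[0:2] = 'aa'
Back part s[2:] = 'iiaovh'
Rotated = back + front = 'iiaovh' + 'aa'
Result: iiaovhaa


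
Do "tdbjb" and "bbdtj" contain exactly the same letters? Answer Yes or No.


String 1: 'tdbjb' -> sorted: 'bbdjt'
String 2: 'bbdtj' -> sorted: 'bbdjt'
Compare sorted forms: 'bbdjt' == 'bbdjt'
Anagram: Yes


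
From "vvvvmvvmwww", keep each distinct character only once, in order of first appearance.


Input: 'vvvvmvvmwww'
Operation: keep first occurrence of each character
Scan: s[0]='v' new -> keep; s[1]='v' seen -> skip; s[2]='v' seen -> skip; s[3]='v' seen -> skip; s[4]='m' new -> keep; s[5]='v' seen -> skip; s[6]='v' seen -> skip; s[7]='m' seen -> skip; s[8]='w' new -> keep; s[9]='w' seen -> skip; s[10]='w' seen -> skip
Result: vmw


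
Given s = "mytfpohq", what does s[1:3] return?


Input string: 'mytfpohq'
Operation: slice [1:3]
Extract characters: s[1]='y', s[2]='t'
Result: yt


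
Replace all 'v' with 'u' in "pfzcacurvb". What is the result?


Input string: 'pfzcacurvb'
Operation: replace 'v' with 'u'
Positions of 'v': 8
After replacement: pfzcacurub


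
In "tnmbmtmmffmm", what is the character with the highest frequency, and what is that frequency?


Input: 'tnmbmtmmffmm'
Operation: tally each character
Counts: 'b':1, 'f':2, 'm':6, 'n':1, 't':2
Maximum: 'm' appears 6 times


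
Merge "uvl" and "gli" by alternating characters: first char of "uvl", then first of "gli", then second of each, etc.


String 1: 'uvl'
String 2: 'gli'
Operation: alternate characters
Pairs: 'u'+'g', 'v'+'l', 'l'+'i'
Result: ugvlli


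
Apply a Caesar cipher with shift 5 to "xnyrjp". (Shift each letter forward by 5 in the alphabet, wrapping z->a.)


Input: 'xnyrjp', shift = 5
Operation: for each letter, (position + 5) mod 26
Mapping: 'x'(23+5=28, 28 mod 26=2)->'c', 'n'(13+5=18)->'s', 'y'(24+5=29, 29 mod 26=3)->'d', 'r'(17+5=22)->'w', 'j'(9+5=14)->'o', 'p'(15+5=20)->'u'
Result: csdwou


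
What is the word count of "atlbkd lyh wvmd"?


Input string: 'atlbkd lyh wvmd'
Operation: split by spaces
Words found: 'atlbkd', 'lyh', 'wvmd'
Word count: 3


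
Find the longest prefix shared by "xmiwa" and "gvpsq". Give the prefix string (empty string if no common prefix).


String 1: 'xmiwa'
String 2: 'gvpsq'
Compare position by position:
pos 0: 'x' vs 'g' differ -> stop
Longest common prefix: "" (length 0)


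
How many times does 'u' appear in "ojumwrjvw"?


Input string: 'ojumwrjvw'
Target character: 'u'
Scan each position: s[2]='u'
Matches found at indices: 2
Total: 1


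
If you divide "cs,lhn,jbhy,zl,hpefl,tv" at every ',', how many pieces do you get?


Input string: 'cs,lhn,jbhy,zl,hpefl,tv'
Delimiter: ','
Split result: 'cs', 'lhn', 'jbhy', 'zl', 'hpefl', 'tv'
Number of parts: 6


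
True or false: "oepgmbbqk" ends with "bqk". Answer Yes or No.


Input string: 'oepgmbbqk'
Suffix to check: 'bqk'
Last 3 characters of input: 'bqk'
Match: True
Result: Yes


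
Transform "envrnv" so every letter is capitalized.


Input string: 'envrnv'
Operation: convert each letter to uppercase
Mapping: 'e'->'E', 'n'->'N', 'v'->'V', 'r'->'R', 'n'->'N', 'v'->'V'
Result: ENVRNV


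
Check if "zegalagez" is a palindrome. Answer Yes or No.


Input string: 'zegalagez'
Reversed: 'zegalagez'
Compare pairs: s[0]='z' vs s[8]='z' (match), s[1]='e' vs s[7]='e' (match), s[2]='g' vs s[6]='g' (match), s[3]='a' vs s[5]='a' (match)
Palindrome: Yes


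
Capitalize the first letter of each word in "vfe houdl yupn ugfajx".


Input string: 'vfe houdl yupn ugfajx'
Operation: capitalize first letter of each word
Word transformations: 'vfe'->'Vfe', 'houdl'->'Houdl', 'yupn'->'Yupn', 'ugfajx'->'Ugfajx'
Result: Vfe Houdl Yupn Ugfajx


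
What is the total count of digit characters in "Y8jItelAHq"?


Input string: 'Y8jItelAHq'
Operation: count digit characters (0-9)
Scan: 'Y', '8'(digit), 'j', 'I', 't', 'e', 'l', 'A', 'H', 'q'
Digits found: 1
Result: 1


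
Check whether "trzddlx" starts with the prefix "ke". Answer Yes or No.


Input string: 'trzddlx'
Prefix to check: 'ke'
First 2 characters of input: 'tr'
Match: False
Result: No


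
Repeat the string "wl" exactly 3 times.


Input string: 'wl'
Operation: repeat 3 times
Concatenation: 'wl' + 'wl' + 'wl'
Result: wlwlwl


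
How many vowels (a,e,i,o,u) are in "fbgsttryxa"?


Input string: 'fbgsttryxa'
Operation: count vowels (a, e, i, o, u)
Scan: s[0]='f', s[1]='b', s[2]='g', s[3]='s', s[4]='t', s[5]='t', s[6]='r', s[7]='y', s[8]='x', s[9]='a' (vowel)
Vowels found: 1
Result: 1


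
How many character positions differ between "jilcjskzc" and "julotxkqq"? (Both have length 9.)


String 1: 'jilcjskzc'
String 2: 'julotxkqq'
Compare each position: pos 0: 'j'=='j', pos 1: 'i'!='u', pos 2: 'l'=='l', pos 3: 'c'!='o', pos 4: 'j'!='t', pos 5: 's'!='x', pos 6: 'k'=='k', pos 7: 'z'!='q', pos 8: 'c'!='q'
Differing positions: 6
Hamming distance: 6


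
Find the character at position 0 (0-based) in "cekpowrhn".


Input string: 'cekpowrhn'
Operation: get character at index 0
Index mapping: s[0]='c'
Result: 'c'


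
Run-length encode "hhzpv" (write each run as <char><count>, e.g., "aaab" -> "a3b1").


Input: 'hhzpv'
Operation: identify consecutive runs
Runs: 'hh' -> h2, 'z' -> z1, 'p' -> p1, 'v' -> v1
Encoded: h2z1p1v1


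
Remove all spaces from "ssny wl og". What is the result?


Input string: 'ssny wl og'
Operation: remove all spaces
Words: 'ssny', 'wl', 'og'
Join without spaces: ssnywlog


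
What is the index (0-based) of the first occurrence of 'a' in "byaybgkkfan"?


Input string: 'byaybgkkfan'
Target: 'a'
Scanning left to right: s[0]='b', s[1]='y', s[2]='a'
First match at index: 2


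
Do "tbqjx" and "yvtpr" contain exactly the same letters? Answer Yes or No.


String 1: 'tbqjx' -> sorted: 'bjqtx'
String 2: 'yvtpr' -> sorted: 'prtvy'
Compare sorted forms: 'bjqtx' != 'prtvy'
Anagram: No


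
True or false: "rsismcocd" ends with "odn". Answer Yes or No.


Input string: 'rsismcocd'
Suffix to check: 'odn'
Last 3 characters of input: 'ocd'
Match: False
Result: No


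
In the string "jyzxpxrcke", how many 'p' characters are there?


Input string: 'jyzxpxrcke'
Target character: 'p'
Scan each position: s[4]='p'
Matches found at indices: 4
Total: 1


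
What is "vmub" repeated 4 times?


Input string: 'vmub'
Operation: repeat 4 times
Concatenation: 'vmub' + 'vmub' + 'vmub' + 'vmub'
Result: vmubvmubvmubvmub


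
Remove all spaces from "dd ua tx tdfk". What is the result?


Input string: 'dd ua tx tdfk'
Operation: remove all spaces
Words: 'dd', 'ua', 'tx', 'tdfk'
Join without spaces: dduatxtdfk


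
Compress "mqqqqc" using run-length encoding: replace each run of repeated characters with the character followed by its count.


Input: 'mqqqqc'
Operation: identify consecutive runs
Runs: 'm' -> m1, 'qqqq' -> q4, 'c' -> c1
Encoded: m1q4c1


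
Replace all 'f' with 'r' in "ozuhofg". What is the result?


Input string: 'ozuhofg'
Operation: replace 'f' with 'r'
Positions of 'f': 5
After replacement: ozuhorg


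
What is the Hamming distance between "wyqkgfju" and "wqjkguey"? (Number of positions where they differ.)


String 1: 'wyqkgfju'
String 2: 'wqjkguey'
Compare each position: pos 0: 'w'=='w', pos 1: 'y'!='q', pos 2: 'q'!='j', pos 3: 'k'=='k', pos 4: 'g'=='g', pos 5: 'f'!='u', pos 6: 'j'!='e', pos 7: 'u'!='y'
Differing positions: 5
Hamming distance: 5


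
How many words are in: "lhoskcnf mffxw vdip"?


Input string: 'lhoskcnf mffxw vdip'
Operation: split by spaces
Words found: 'lhoskcnf', 'mffxw', 'vdip'
Word count: 3


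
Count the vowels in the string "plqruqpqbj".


Input string: 'plqruqpqbj'
Operation: count vowels (a, e, i, o, u)
Scan: s[0]='p', s[1]='l', s[2]='q', s[3]='r', s[4]='u' (vowel), s[5]='q', s[6]='p', s[7]='q', s[8]='b', s[9]='j'
Vowels found: 1
Result: 1


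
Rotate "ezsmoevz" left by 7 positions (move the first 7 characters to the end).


Input: 'ezsmoevz', shift = 7
Operation: split at index 7 and swap parts
Front part s[0:7] = 'ezsmoev'
Back part s[7:] = 'z'
Rotated = back + front = 'z' + 'ezsmoev'
Result: zezsmoev


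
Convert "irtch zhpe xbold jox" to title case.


Input string: 'irtch zhpe xbold jox'
Operation: capitalize first letter of each word
Word transformations: 'irtch'->'Irtch', 'zhpe'->'Zhpe', 'xbold'->'Xbold', 'jox'->'Jox'
Result: Irtch Zhpe Xbold Jox


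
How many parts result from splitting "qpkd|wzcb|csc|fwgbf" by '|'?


Input string: 'qpkd|wzcb|csc|fwgbf'
Delimiter: '|'
Split result: 'qpkd', 'wzcb', 'csc', 'fwgbf'
Number of parts: 4


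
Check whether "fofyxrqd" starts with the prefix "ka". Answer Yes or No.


Input string: 'fofyxrqd'
Prefix to check: 'ka'
First 2 characters of input: 'fo'
Match: False
Result: No


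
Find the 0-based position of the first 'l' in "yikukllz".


Input string: 'yikukllz'
Target: 'l'
Scanning left to right: s[0]='y', s[1]='i', s[2]='k', s[3]='u', s[4]='k', s[5]='l'
First match at index: 5


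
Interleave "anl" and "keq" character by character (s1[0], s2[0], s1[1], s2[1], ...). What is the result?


String 1: 'anl'
String 2: 'keq'
Operation: alternate characters
Pairs: 'a'+'k', 'n'+'e', 'l'+'q'
Result: aknelq


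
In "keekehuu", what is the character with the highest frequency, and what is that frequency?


Input: 'keekehuu'
Operation: tally each character
Counts: 'e':3, 'h':1, 'k':2, 'u':2
Maximum: 'e' appears 3 times


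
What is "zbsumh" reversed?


Input string: 'zbsumh'
Operation: reverse character order
Original order: 'z' -> 'b' -> 's' -> 'u' -> 'm' -> 'h'
Reversed order: 'h' -> 'm' -> 'u' -> 's' -> 'b' -> 'z'
Result: hmusbz


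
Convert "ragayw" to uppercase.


Input string: 'ragayw'
Operation: convert each letter to uppercase
Mapping: 'r'->'R', 'a'->'A', 'g'->'G', 'a'->'A', 'y'->'Y', 'w'->'W'
Result: RAGAYW


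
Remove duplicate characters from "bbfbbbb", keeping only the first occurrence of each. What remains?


Input: 'bbfbbbb'
Operation: keep first occurrence of each character
Scan: s[0]='b' new -> keep; s[1]='b' seen -> skip; s[2]='f' new -> keep; s[3]='b' seen -> skip; s[4]='b' seen -> skip; s[5]='b' seen -> skip; s[6]='b' seen -> skip
Result: bf


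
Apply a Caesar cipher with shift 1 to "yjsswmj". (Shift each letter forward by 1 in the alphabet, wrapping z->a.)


Input: 'yjsswmj', shift = 1
Operation: for each letter, (position + 1) mod 26
Mapping: 'y'(24+1=25)->'z', 'j'(9+1=10)->'k', 's'(18+1=19)->'t', 's'(18+1=19)->'t', 'w'(22+1=23)->'x', 'm'(12+1=13)->'n', 'j'(9+1=10)->'k'
Result: zkttxnk


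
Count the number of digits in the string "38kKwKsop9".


Input string: '38kKwKsop9'
Operation: count digit characters (0-9)
Scan: '3'(digit), '8'(digit), 'k', 'K', 'w', 'K', 's', 'o', 'p', '9'(digit)
Digits found: 3
Result: 3


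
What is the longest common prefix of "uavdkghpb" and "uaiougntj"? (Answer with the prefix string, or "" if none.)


String 1: 'uavdkghpb'
String 2: 'uaiougntj'
Compare position by position:
pos 0: 'u' vs 'u' match
pos 1: 'a' vs 'a' match
pos 2: 'v' vs 'i' differ -> stop
Longest common prefix: "ua" (length 2)


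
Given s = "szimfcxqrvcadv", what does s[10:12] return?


Input string: 'szimfcxqrvcadv'
Operation: slice [10:12]
Extract characters: s[10]='c', s[11]='a'
Result: ca


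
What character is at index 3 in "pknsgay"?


Input string: 'pknsgay'
Operation: get character at index 3
Index mapping: s[0]='p', s[1]='k', s[2]='n', s[3]='s'
Result: 's'


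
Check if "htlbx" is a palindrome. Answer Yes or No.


Input string: 'htlbx'
Reversed: 'xblth'
Compare pairs: s[0]='h' vs s[4]='x' (mismatch), s[1]='t' vs s[3]='b' (mismatch)
Palindrome: No


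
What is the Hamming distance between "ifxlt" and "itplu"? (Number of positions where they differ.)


String 1: 'ifxlt'
String 2: 'itplu'
Compare each position: pos 0: 'i'=='i', pos 1: 'f'!='t', pos 2: 'x'!='p', pos 3: 'l'=='l', pos 4: 't'!='u'
Differing positions: 3
Hamming distance: 3


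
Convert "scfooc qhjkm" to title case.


Input string: 'scfooc qhjkm'
Operation: capitalize first letter of each word
Word transformations: 'scfooc'->'Scfooc', 'qhjkm'->'Qhjkm'
Result: Scfooc Qhjkm


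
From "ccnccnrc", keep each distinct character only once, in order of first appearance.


Input: 'ccnccnrc'
Operation: keep first occurrence of each character
Scan: s[0]='c' new -> keep; s[1]='c' seen -> skip; s[2]='n' new -> keep; s[3]='c' seen -> skip; s[4]='c' seen -> skip; s[5]='n' seen -> skip; s[6]='r' new -> keep; s[7]='c' seen -> skip
Result: cnr


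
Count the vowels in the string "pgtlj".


Input string: 'pgtlj'
Operation: count vowels (a, e, i, o, u)
Scan: s[0]='p', s[1]='g', s[2]='t', s[3]='l', s[4]='j'
Vowels found: 0
Result: 0


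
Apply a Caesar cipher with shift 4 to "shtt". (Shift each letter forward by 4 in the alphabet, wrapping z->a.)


Input: 'shtt', shift = 4
Operation: for each letter, (position + 4) mod 26
Mapping: 's'(18+4=22)->'w', 'h'(7+4=11)->'l', 't'(19+4=23)->'x', 't'(19+4=23)->'x'
Result: wlxx


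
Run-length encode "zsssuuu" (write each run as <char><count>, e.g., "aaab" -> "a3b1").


Input: 'zsssuuu'
Operation: identify consecutive runs
Runs: 'z' -> z1, 'sss' -> s3, 'uuu' -> u3
Encoded: z1s3u3


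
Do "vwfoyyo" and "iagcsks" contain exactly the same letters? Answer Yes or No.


String 1: 'vwfoyyo' -> sorted: 'foovwyy'
String 2: 'iagcsks' -> sorted: 'acgikss'
Compare sorted forms: 'foovwyy' != 'acgikss'
Anagram: No


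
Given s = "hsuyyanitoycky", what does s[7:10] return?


Input string: 'hsuyyanitoycky'
Operation: slice [7:10]
Extract characters: s[7]='i', s[8]='t', s[9]='o'
Result: ito


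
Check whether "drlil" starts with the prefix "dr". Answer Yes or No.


Input string: 'drlil'
Prefix to check: 'dr'
First 2 characters of input: 'dr'
Match: True
Result: Yes


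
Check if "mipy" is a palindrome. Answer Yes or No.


Input string: 'mipy'
Reversed: 'ypim'
Compare pairs: s[0]='m' vs s[3]='y' (mismatch), s[1]='i' vs s[2]='p' (mismatch)
Palindrome: No


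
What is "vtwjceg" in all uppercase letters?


Input string: 'vtwjceg'
Operation: convert each letter to uppercase
Mapping: 'v'->'V', 't'->'T', 'w'->'W', 'j'->'J', 'c'->'C', 'e'->'E', 'g'->'G'
Result: VTWJCEG


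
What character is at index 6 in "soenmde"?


Input string: 'soenmde'
Operation: get character at index 6
Index mapping: s[0]='s', s[1]='o', s[2]='e', s[3]='n', s[4]='m', s[5]='d', s[6]='e'
Result: 'e'


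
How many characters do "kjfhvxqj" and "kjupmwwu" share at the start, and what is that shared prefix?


String 1: 'kjfhvxqj'
String 2: 'kjupmwwu'
Compare position by position:
pos 0: 'k' vs 'k' match
pos 1: 'j' vs 'j' match
pos 2: 'f' vs 'u' differ -> stop
Longest common prefix: "kj" (length 2)


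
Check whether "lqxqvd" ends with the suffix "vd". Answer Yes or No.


Input string: 'lqxqvd'
Suffix to check: 'vd'
Last 2 characters of input: 'vd'
Match: True
Result: Yes


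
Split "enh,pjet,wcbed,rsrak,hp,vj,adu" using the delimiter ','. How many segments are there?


Input string: 'enh,pjet,wcbed,rsrak,hp,vj,adu'
Delimiter: ','
Split result: 'enh', 'pjet', 'wcbed', 'rsrak', 'hp', 'vj', 'adu'
Number of parts: 7


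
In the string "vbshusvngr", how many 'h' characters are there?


Input string: 'vbshusvngr'
Target character: 'h'
Scan each position: s[3]='h'
Matches found at indices: 3
Total: 1


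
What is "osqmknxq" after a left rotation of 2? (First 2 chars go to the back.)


Input: 'osqmknxq', shift = 2
Operation: split at index 2 and swap parts
Front part s[0:2] = 'os'
Back part s[2:] = 'qmknxq'
Rotated = back + front = 'qmknxq' + 'os'
Result: qmknxqos


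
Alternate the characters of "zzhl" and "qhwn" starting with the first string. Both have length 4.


String 1: 'zzhl'
String 2: 'qhwn'
Operation: alternate characters
Pairs: 'z'+'q', 'z'+'h', 'h'+'w', 'l'+'n'
Result: zqzhhwln


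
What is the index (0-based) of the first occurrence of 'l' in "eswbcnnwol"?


Input string: 'eswbcnnwol'
Target: 'l'
Scanning left to right: s[0]='e', s[1]='s', s[2]='w', s[3]='b', s[4]='c', s[5]='n', s[6]='n', s[7]='w', s[8]='o', s[9]='l'
First match at index: 9


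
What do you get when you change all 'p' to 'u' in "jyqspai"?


Input string: 'jyqspai'
Operation: replace 'p' with 'u'
Positions of 'p': 4
After replacement: jyqsuai


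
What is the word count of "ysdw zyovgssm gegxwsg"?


Input string: 'ysdw zyovgssm gegxwsg'
Operation: split by spaces
Words found: 'ysdw', 'zyovgssm', 'gegxwsg'
Word count: 3


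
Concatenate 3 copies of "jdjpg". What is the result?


Input string: 'jdjpg'
Operation: repeat 3 times
Concatenation: 'jdjpg' + 'jdjpg' + 'jdjpg'
Result: jdjpgjdjpgjdjpg


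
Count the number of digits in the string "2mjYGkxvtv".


Input string: '2mjYGkxvtv'
Operation: count digit characters (0-9)
Scan: '2'(digit), 'm', 'j', 'Y', 'G', 'k', 'x', 'v', 't', 'v'
Digits found: 1
Result: 1


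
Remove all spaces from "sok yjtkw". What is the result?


Input string: 'sok yjtkw'
Operation: remove all spaces
Words: 'sok', 'yjtkw'
Join without spaces: sokyjtkw


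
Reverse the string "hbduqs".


Input string: 'hbduqs'
Operation: reverse character order
Original order: 'h' -> 'b' -> 'd' -> 'u' -> 'q' -> 's'
Reversed order: 's' -> 'q' -> 'u' -> 'd' -> 'b' -> 'h'
Result: squdbh


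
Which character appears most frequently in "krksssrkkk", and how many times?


Input: 'krksssrkkk'
Operation: tally each character
Counts: 'k':5, 'r':2, 's':3
Maximum: 'k' appears 5 times


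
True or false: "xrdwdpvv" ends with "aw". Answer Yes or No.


Input string: 'xrdwdpvv'
Suffix to check: 'aw'
Last 2 characters of input: 'vv'
Match: False
Result: No


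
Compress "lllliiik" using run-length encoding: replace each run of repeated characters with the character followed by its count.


Input: 'lllliiik'
Operation: identify consecutive runs
Runs: 'llll' -> l4, 'iii' -> i3, 'k' -> k1
Encoded: l4i3k1


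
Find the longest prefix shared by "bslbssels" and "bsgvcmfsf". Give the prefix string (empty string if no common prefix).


String 1: 'bslbssels'
String 2: 'bsgvcmfsf'
Compare position by position:
pos 0: 'b' vs 'b' match
pos 1: 's' vs 's' match
pos 2: 'l' vs 'g' differ -> stop
Longest common prefix: "bs" (length 2)


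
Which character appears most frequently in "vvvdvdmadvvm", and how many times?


Input: 'vvvdvdmadvvm'
Operation: tally each character
Counts: 'a':1, 'd':3, 'm':2, 'v':6
Maximum: 'v' appears 6 times


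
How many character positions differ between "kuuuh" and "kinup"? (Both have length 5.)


String 1: 'kuuuh'
String 2: 'kinup'
Compare each position: pos 0: 'k'=='k', pos 1: 'u'!='i', pos 2: 'u'!='n', pos 3: 'u'=='u', pos 4: 'h'!='p'
Differing positions: 3
Hamming distance: 3


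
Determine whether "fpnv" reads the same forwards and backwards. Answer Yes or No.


Input string: 'fpnv'
Reversed: 'vnpf'
Compare pairs: s[0]='f' vs s[3]='v' (mismatch), s[1]='p' vs s[2]='n' (mismatch)
Palindrome: No


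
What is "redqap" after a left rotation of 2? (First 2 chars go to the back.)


Input: 'redqap', shift = 2
Operation: split at index 2 and swap parts
Front part s[0:2] = 're'
Back part s[2:] = 'dqap'
Rotated = back + front = 'dqap' + 're'
Result: dqapre


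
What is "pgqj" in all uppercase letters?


Input string: 'pgqj'
Operation: convert each letter to uppercase
Mapping: 'p'->'P', 'g'->'G', 'q'->'Q', 'j'->'J'
Result: PGQJ


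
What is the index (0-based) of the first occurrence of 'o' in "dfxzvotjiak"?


Input string: 'dfxzvotjiak'
Target: 'o'
Scanning left to right: s[0]='d', s[1]='f', s[2]='x', s[3]='z', s[4]='v', s[5]='o'
First match at index: 5
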